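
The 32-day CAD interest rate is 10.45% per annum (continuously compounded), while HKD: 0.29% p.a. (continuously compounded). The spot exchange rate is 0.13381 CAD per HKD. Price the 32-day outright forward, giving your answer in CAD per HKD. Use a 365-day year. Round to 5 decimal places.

0.13501

T = 32/365 years.
Growth of 1 CAD over T: e^(0.1045×32/365) = 1.0092037.
HKD accumulates by e^(0.0029×32/365) = 1.0002543.
So F = 0.13381 × 1.0092037 / 1.0002543 = 0.1350072 (CAD/HKD).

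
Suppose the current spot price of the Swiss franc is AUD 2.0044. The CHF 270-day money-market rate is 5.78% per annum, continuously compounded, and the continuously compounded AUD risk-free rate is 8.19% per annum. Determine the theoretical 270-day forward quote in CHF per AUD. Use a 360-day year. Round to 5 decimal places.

T = 270/360 years.
AUD growth factor: e^(0.0819×270/360) = 1.0633507.
Growth of 1 CHF over T: e^(0.0578×270/360) = 1.0443033.
So F = 2.0044 × 1.0633507 / 1.0443033 = 2.040959 (AUD/CHF).
Quoted the other way: 1/2.040959 = 0.48997 CHF per AUD.

0.48997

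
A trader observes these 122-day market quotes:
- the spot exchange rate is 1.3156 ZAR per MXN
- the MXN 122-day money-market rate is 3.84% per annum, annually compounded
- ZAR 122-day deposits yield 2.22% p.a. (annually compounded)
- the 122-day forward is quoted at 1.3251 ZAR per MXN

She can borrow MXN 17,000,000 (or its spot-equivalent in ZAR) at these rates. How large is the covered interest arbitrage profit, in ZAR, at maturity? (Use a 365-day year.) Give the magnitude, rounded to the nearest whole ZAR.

ZAR 282,268

T = 122/365 years.
Invest the MXN and cover forward: 17,000,000 × 1.0126744157 × 1.3251 = ZAR 22,812,212.76.
Convert at spot and invest in ZAR: 17,000,000 × 1.3156 × 1.0073661052 = ZAR 22,529,944.42.
The quoted forward overvalues MXN, so borrow ZAR, buy MXN at spot, deposit the MXN at 3.84%, and sell the proceeds forward at 1.3251.
Profit = 22,812,212.76 − 22,529,944.42 = ZAR 282,268.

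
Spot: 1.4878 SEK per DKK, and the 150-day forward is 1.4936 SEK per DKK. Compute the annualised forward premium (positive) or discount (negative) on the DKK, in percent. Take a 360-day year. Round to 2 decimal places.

T = 150/360 years.
(F − S)/S = (1.4936 − 1.4878)/1.4878 = 0.0038984.
Annualise by dividing by T: 0.0038984 / (150/360) = 0.009356 → 0.94%.

+0.94%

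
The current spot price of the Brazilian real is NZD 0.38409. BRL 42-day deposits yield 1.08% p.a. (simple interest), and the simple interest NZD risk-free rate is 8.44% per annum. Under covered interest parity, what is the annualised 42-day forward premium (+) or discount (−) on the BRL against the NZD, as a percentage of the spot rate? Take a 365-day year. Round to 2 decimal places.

T = 42/365 years.
F = S · g_NZD/g_BRL = 0.38409 × 1.0097118/1.0012427 = 0.38733886.
(F − S)/S ÷ T = (0.38733886 − 0.38409)/0.38409/(42/365) = 0.073509 → 7.35%.

+7.35%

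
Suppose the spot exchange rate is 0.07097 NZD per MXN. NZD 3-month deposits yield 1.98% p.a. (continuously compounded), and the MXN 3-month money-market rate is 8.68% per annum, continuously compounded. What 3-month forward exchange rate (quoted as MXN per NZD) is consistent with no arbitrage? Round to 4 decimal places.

14.3285

T = 3/12 years.
NZD growth factor: e^(0.0198×3/12) = 1.00496227.
MXN accumulates by e^(0.0868×3/12) = 1.02193716.
So F = 0.07097 × 1.00496227 / 1.02193716 = 0.069791153 (NZD/MXN).
Invert for MXN per NZD: 1 / 0.069791153 = 14.3285.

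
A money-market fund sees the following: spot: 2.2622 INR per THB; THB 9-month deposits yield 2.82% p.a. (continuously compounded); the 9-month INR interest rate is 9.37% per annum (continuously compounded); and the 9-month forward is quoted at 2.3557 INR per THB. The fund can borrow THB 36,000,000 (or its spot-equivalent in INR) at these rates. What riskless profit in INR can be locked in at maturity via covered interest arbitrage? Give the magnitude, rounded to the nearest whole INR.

INR 750,299

T = 9/12 years.
Route A — deposit THB, sell forward: 36,000,000 × 1.0213752464 × 2.3557 = INR 86,617,932.05.
Route B — convert at spot, deposit INR: 36,000,000 × 2.2622 × 1.0728031616 = INR 87,368,231.24.
The quoted forward undervalues THB, so borrow THB, convert to INR at spot, deposit the INR at 9.37%, and buy THB forward at 2.3557 to cover the loan.
Arbitrage profit = |86,617,932.05 − 87,368,231.24| = INR 750,299.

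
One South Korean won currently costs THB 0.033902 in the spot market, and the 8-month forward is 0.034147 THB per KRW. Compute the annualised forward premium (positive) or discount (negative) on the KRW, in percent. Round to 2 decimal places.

T = 8/12 years.
Period premium: (0.034147 − 0.033902)/0.033902 = 0.0072267.
Annualise by dividing by T: 0.0072267 / (8/12) = 0.010840 → 1.08%.

+1.08%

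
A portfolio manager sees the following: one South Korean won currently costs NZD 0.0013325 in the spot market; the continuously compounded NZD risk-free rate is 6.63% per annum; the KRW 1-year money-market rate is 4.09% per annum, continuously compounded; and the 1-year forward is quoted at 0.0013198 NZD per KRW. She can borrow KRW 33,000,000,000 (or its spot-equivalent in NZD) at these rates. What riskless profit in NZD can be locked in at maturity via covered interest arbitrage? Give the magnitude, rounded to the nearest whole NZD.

NZD 1,615,029

T = 1 year.
Invest the KRW and cover forward: 33,000,000,000 × 1.0417479255 × 0.0013198 = NZD 45,371,664.10.
Convert at spot and invest in NZD: 33,000,000,000 × 0.0013325 × 1.0685472333 = NZD 46,986,693.22.
The quoted forward undervalues KRW, so borrow KRW, convert to NZD at spot, deposit the NZD at 6.63%, and buy KRW forward at 0.0013198 to cover the loan.
Arbitrage profit = |45,371,664.10 − 46,986,693.22| = NZD 1,615,029.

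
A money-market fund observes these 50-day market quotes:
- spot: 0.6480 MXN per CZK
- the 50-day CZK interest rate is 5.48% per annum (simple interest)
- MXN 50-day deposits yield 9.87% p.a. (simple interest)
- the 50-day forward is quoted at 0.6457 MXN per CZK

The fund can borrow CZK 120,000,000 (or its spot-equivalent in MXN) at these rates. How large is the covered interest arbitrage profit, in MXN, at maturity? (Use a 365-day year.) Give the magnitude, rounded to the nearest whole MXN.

T = 50/365 years.
Route A — deposit CZK, sell forward: 120,000,000 × 1.0075068493 × 0.6457 = MXN 78,065,660.71.
Route B — convert at spot, deposit MXN: 120,000,000 × 0.6480 × 1.0135205479 = MXN 78,811,357.80.
The quoted forward undervalues CZK, so borrow CZK, convert to MXN at spot, deposit the MXN at 9.87%, and buy CZK forward at 0.6457 to cover the loan.
Arbitrage profit = |78,065,660.71 − 78,811,357.80| = MXN 745,697.

MXN 745,697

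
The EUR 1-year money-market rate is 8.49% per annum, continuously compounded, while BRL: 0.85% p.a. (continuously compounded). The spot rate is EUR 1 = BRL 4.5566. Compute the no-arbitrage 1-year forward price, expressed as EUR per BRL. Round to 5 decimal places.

T = 1 year.
Growth of 1 BRL over T: e^(0.0085×1) = 1.0085362.
EUR growth factor: e^(0.0849×1) = 1.0886082.
So F = 4.5566 × 1.0085362 / 1.0886082 = 4.221442 (BRL/EUR).
Quoted the other way: 1/4.221442 = 0.23689 EUR per BRL.

0.23689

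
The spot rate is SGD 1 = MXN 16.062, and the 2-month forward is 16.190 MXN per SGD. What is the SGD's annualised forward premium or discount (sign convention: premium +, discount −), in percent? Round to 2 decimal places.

+4.78%

T = 2/12 years.
(F − S)/S = (16.190 − 16.062)/16.062 = 0.0079691.
×(1/T) gives 4.78% p.a.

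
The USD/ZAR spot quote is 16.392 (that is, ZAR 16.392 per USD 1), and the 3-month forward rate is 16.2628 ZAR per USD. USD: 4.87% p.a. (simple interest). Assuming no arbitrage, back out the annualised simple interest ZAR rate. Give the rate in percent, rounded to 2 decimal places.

T = 3/12 years.
F/S = 16.2628/16.392 = 0.9921181 = (growth of ZAR) / (growth of USD).
USD growth factor: 1 + 0.0487×3/12 = 1.012175.
So the ZAR growth factor = 1.0041971.
(1.0041971 − 1)/T = 0.016788, i.e. 1.68%.

1.68%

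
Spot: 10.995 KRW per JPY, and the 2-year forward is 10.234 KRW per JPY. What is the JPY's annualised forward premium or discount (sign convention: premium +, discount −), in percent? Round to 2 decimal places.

-3.46%

T = 2 years.
Period premium: (10.234 − 10.995)/10.995 = -0.0692133.
Annualise by dividing by T: -0.0692133 / 2 = -0.034607 → -3.46%.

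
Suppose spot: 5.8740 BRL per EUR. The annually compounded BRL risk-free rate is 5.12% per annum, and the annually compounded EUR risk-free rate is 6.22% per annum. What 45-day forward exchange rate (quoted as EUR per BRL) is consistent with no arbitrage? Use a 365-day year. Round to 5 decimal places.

T = 45/365 years.
Growth of 1 BRL over T: (1 + 0.0512)^(45/365) = 1.006175.
Growth of 1 EUR over T: (1 + 0.0622)^(45/365) = 1.0074672.
So F = 5.874 × 1.006175 / 1.0074672 = 5.866466 (BRL/EUR).
Quoted the other way: 1/5.866466 = 0.17046 EUR per BRL.

0.17046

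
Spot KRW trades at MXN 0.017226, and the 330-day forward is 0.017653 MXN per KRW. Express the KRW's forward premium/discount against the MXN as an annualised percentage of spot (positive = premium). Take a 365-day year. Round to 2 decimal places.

T = 330/365 years.
KRW trades forward at +2.47881% vs spot over the period.
Annualise by dividing by T: 0.0247881 / (330/365) = 0.027417 → 2.74%.

+2.74%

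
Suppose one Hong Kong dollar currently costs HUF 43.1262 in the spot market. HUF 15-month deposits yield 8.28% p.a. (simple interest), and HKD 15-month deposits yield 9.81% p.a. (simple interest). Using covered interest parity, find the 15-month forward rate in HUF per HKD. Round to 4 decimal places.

T = 15/12 years.
HUF accumulates by 1 + 0.0828×15/12 = 1.103500.
HKD accumulates by 1 + 0.0981×15/12 = 1.122625.
CIP: F = S · (grow HUF)/(grow HKD) = 43.1262 × 1.103500/1.122625 = 42.391504 HUF per HKD.

42.3915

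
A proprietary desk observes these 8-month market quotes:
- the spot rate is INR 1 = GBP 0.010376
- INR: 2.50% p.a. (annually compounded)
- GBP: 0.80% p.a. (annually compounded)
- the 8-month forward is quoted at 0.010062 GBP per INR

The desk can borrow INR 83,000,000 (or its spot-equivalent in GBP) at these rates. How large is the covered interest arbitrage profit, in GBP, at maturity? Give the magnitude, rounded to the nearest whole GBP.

GBP 16,787

T = 8/12 years.
Keep in INR, deliver into the forward: 83,000,000·1.01659798·0.010062 = GBP 849,007.74.
Swap to GBP now, deposit: 83,000,000·0.010376·1.00532625 = GBP 865,795.01.
The quoted forward undervalues INR, so borrow INR, convert to GBP at spot, deposit the GBP at 0.80%, and buy INR forward at 0.010062 to cover the loan.
The gap between the two covered legs is GBP 16,787.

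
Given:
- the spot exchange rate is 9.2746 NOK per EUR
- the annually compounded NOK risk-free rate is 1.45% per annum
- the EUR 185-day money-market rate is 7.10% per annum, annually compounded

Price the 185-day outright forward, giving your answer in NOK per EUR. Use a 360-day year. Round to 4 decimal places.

9.0199

T = 185/360 years.
NOK growth factor: (1 + 0.0145)^(185/360) = 1.0074253.
EUR accumulates by (1 + 0.0710)^(185/360) = 1.0358777.
CIP: F = S · (grow NOK)/(grow EUR) = 9.2746 × 1.0074253/1.0358777 = 9.019855 NOK per EUR.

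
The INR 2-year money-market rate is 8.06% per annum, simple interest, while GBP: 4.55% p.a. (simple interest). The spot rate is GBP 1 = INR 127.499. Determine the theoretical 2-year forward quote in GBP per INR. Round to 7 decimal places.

T = 2 years.
INR accumulates by 1 + 0.0806×2 = 1.161200.
GBP growth factor: 1 + 0.0455×2 = 1.091000.
CIP: F = S · (grow INR)/(grow GBP) = 127.499 × 1.161200/1.091000 = 135.7029 INR per GBP.
Invert for GBP per INR: 1 / 135.7029 = 0.0073690.

0.0073690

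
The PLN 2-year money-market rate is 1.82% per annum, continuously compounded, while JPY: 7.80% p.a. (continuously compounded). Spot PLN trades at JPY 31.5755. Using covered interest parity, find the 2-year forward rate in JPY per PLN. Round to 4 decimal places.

35.5870

T = 2 years.
Growth of 1 JPY over T: e^(0.0780×2) = 1.1688262.
PLN accumulates by e^(0.0182×2) = 1.03707059.
Forward (JPY per PLN) = 31.5755 × 1.1688262 / 1.03707059 = 35.587039.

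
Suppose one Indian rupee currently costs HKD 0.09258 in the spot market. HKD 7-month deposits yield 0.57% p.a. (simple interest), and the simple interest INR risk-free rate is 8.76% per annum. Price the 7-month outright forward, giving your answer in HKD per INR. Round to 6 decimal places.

T = 7/12 years.
HKD accumulates by 1 + 0.0057×7/12 = 1.003325.
Growth of 1 INR over T: 1 + 0.0876×7/12 = 1.051100.
Forward (HKD per INR) = 0.09258 × 1.003325 / 1.051100 = 0.08837202.

0.088372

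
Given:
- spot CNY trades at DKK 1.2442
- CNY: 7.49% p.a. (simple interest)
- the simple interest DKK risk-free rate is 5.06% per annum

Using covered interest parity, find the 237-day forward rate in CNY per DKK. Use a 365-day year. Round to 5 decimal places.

0.81601

T = 237/365 years.
DKK accumulates by 1 + 0.0506×237/365 = 1.0328553.
Growth of 1 CNY over T: 1 + 0.0749×237/365 = 1.0486337.
CIP: F = S · (grow DKK)/(grow CNY) = 1.2442 × 1.0328553/1.0486337 = 1.225479 DKK per CNY.
Quoted the other way: 1/1.225479 = 0.81601 CNY per DKK.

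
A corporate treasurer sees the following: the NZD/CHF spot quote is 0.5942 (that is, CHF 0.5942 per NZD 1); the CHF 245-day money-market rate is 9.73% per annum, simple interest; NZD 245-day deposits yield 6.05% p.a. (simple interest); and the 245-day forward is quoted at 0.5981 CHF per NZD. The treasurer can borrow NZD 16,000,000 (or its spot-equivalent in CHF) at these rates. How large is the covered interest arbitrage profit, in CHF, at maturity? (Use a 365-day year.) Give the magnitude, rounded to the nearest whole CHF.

T = 245/365 years.
Route A — deposit NZD, sell forward: 16,000,000 × 1.040609589 × 0.5981 = CHF 9,958,217.52.
Route B — convert at spot, deposit CHF: 16,000,000 × 0.5942 × 1.065310959 = CHF 10,128,124.35.
The quoted forward undervalues NZD, so borrow NZD, convert to CHF at spot, deposit the CHF at 9.73%, and buy NZD forward at 0.5981 to cover the loan.
Profit = 10,128,124.35 − 9,958,217.52 = CHF 169,907.

CHF 169,907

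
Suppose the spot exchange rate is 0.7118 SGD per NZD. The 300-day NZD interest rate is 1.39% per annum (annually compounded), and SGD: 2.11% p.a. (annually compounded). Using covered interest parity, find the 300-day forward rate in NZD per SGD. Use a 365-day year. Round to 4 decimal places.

T = 300/365 years.
Growth of 1 SGD over T: (1 + 0.0211)^(300/365) = 1.0173102.
Growth of 1 NZD over T: (1 + 0.0139)^(300/365) = 1.0114106.
CIP: F = S · (grow SGD)/(grow NZD) = 0.7118 × 1.0173102/1.0114106 = 0.7159520 SGD per NZD.
Quoted the other way: 1/0.7159520 = 1.3967 NZD per SGD.

1.3967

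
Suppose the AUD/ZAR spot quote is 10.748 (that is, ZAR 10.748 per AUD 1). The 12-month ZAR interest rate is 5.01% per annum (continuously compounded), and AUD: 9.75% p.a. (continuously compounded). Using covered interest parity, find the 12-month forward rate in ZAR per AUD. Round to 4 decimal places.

10.2504

T = 1 year.
ZAR growth factor: e^(0.0501×1) = 1.05137623.
Growth of 1 AUD over T: e^(0.0975×1) = 1.10241144.
Forward (ZAR per AUD) = 10.748 × 1.05137623 / 1.10241144 = 10.250430.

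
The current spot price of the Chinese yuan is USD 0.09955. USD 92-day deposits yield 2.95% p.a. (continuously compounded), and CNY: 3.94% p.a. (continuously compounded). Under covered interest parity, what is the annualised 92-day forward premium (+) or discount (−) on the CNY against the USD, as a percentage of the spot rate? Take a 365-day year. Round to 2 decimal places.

T = 92/365 years.
F = S · g_USD/g_CNY = 0.09955 × 1.0074633/1.0099804 = 0.09930190.
Annualised premium = (F − S)/S × (1/T) = (0.09930190 − 0.09955)/0.09955 ÷ (92/365) = -0.99%.

-0.99%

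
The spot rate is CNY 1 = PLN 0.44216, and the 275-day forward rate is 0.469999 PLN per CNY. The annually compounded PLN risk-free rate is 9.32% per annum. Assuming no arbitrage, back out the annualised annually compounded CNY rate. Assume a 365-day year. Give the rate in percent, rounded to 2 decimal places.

T = 275/365 years.
F/S = 0.469999/0.44216 = 1.0629614 = (growth of PLN) / (growth of CNY).
The PLN side grows by (1 + 0.0932)^(275/365) = 1.069442.
So the CNY growth factor = 1.0060967.
r = 1.0060967^(365/275) − 1 = 0.008100 → 0.81%.

0.81%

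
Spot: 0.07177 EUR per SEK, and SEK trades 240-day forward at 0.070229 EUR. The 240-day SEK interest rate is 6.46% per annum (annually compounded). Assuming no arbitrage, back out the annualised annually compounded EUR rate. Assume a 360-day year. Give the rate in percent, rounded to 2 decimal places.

T = 240/360 years.
CIP gives F = S · g_EUR/g_SEK, so g_EUR/g_SEK = 0.070229/0.07177 = 0.9785286.
The SEK side grows by (1 + 0.0646)^(240/360) = 1.0426158.
That pins the EUR growth at 1.0202294.
r = 1.0202294^(360/240) − 1 = 0.030497 → 3.05%.

3.05%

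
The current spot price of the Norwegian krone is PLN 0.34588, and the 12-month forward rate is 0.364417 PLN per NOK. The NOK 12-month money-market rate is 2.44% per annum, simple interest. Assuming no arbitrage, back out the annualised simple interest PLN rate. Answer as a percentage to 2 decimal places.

7.93%

T = 1 year.
F/S = 0.364417/0.34588 = 1.0535937 = (growth of PLN) / (growth of NOK).
NOK growth factor: 1 + 0.0244×1 = 1.024400.
That pins the PLN growth at 1.0793014.
r = (1.0793014 − 1)/1 = 0.079301 → 7.93%.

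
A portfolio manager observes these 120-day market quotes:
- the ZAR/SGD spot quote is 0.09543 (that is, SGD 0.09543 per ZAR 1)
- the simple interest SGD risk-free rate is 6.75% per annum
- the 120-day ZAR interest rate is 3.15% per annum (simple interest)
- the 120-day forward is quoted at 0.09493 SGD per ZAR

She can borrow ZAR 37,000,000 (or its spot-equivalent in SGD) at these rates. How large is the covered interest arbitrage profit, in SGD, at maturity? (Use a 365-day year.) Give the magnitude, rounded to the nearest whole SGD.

SGD 60,482

T = 120/365 years.
Keep in ZAR, deliver into the forward: 37,000,000·1.010356164·0.09493 = SGD 3,548,785.09.
Swap to SGD now, deposit: 37,000,000·0.09543·1.022191781 = SGD 3,609,267.18.
The quoted forward undervalues ZAR, so borrow ZAR, convert to SGD at spot, deposit the SGD at 6.75%, and buy ZAR forward at 0.09493 to cover the loan.
Arbitrage profit = |3,548,785.09 − 3,609,267.18| = SGD 60,482.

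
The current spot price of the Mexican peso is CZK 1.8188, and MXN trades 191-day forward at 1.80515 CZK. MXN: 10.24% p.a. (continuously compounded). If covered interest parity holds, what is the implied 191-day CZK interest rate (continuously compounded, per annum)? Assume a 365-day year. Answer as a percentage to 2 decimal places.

8.80%

T = 191/365 years.
CIP gives F = S · g_CZK/g_MXN, so g_CZK/g_MXN = 1.80515/1.8188 = 0.9924951.
MXN growth factor: e^(0.1024×191/365) = 1.0550463.
Hence g_CZK = 1.0471283.
Take logs: ln 1.0471283 / (191/365) = 0.088004, so 8.80%.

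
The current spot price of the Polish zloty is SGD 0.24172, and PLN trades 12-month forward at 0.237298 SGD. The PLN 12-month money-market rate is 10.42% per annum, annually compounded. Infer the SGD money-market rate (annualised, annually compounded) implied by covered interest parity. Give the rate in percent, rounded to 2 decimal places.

8.40%

T = 1 year.
By CIP, F/S equals the SGD-to-PLN growth ratio: 0.237298/0.24172 = 0.9817061.
The PLN side grows by (1 + 0.1042)^1 = 1.104200.
That pins the SGD growth at 1.0839999.
Annualise: 1.0839999^(1/1) − 1 = 0.084000 = 8.40%.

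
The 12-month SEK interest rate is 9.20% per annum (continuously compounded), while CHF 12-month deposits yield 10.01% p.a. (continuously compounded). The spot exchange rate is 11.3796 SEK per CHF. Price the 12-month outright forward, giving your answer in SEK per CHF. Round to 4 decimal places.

11.2878

T = 1 year.
Growth of 1 SEK over T: e^(0.0920×1) = 1.09636482.
Growth of 1 CHF over T: e^(0.1001×1) = 1.10528144.
So F = 11.3796 × 1.09636482 / 1.10528144 = 11.287798 (SEK/CHF).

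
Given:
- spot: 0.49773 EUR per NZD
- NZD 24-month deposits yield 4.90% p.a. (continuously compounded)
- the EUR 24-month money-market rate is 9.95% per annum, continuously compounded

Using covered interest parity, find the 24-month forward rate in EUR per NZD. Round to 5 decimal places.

0.55063

T = 2 years.
EUR accumulates by e^(0.0995×2) = 1.220182.
Growth of 1 NZD over T: e^(0.0490×2) = 1.1029628.
So F = 0.49773 × 1.220182 / 1.1029628 = 0.5506271 (EUR/NZD).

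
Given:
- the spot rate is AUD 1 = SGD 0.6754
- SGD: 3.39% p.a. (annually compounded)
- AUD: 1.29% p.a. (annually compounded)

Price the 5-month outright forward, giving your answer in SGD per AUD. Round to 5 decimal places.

0.68120

T = 5/12 years.
SGD growth factor: (1 + 0.0339)^(5/12) = 1.0139878.
AUD growth factor: (1 + 0.0129)^(5/12) = 1.0053549.
So F = 0.6754 × 1.0139878 / 1.0053549 = 0.6811996 (SGD/AUD).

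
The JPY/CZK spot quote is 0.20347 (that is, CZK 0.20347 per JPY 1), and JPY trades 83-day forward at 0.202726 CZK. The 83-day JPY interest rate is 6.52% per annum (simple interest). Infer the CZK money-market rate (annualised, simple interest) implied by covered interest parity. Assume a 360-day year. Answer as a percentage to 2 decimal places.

T = 83/360 years.
CIP gives F = S · g_CZK/g_JPY, so g_CZK/g_JPY = 0.202726/0.20347 = 0.9963434.
JPY growth factor: 1 + 0.0652×83/360 = 1.0150322.
Hence g_CZK = 1.0113206.
r = (1.0113206 − 1)/(83/360) = 0.049101 → 4.91%.

4.91%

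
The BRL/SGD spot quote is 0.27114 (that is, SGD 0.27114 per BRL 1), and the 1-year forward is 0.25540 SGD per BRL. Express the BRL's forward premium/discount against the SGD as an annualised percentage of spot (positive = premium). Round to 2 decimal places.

T = 1 year.
Period premium: (0.25540 − 0.27114)/0.27114 = -0.0580512.
Annualise by dividing by T: -0.0580512 / 1 = -0.058051 → -5.81%.

-5.81%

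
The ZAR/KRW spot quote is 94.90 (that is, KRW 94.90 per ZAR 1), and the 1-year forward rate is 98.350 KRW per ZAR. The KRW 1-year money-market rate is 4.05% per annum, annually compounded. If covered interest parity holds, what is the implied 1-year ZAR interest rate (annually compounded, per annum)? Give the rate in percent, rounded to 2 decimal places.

T = 1 year.
F/S = 98.35/94.9 = 1.0363541 = (growth of KRW) / (growth of ZAR).
KRW growth factor: (1 + 0.0405)^1 = 1.040500.
That pins the ZAR growth at 1.0040005.
r = 1.0040005^(1/1) − 1 = 0.004001 → 0.40%.

0.40%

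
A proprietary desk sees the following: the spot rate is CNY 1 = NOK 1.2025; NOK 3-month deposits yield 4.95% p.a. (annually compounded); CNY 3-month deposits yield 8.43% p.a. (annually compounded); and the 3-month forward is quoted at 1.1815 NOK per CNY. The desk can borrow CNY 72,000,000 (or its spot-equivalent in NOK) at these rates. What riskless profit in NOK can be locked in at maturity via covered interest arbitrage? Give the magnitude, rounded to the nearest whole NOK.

NOK 825,327

T = 3/12 years.
Invest the CNY and cover forward: 72,000,000 × 1.0204397424 × 1.1815 = NOK 86,806,768.01.
Convert at spot and invest in NOK: 72,000,000 × 1.2025 × 1.0121517043 = NOK 87,632,094.56.
The quoted forward undervalues CNY, so borrow CNY, convert to NOK at spot, deposit the NOK at 4.95%, and buy CNY forward at 1.1815 to cover the loan.
Profit = 87,632,094.56 − 86,806,768.01 = NOK 825,327.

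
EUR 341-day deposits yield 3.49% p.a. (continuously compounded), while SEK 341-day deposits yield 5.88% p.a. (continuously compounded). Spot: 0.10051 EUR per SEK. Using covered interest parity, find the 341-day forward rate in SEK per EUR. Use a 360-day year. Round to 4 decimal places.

T = 341/360 years.
Growth of 1 EUR over T: e^(0.0349×341/360) = 1.03361054.
SEK accumulates by e^(0.0588×341/360) = 1.05727693.
So F = 0.10051 × 1.03361054 / 1.05727693 = 0.098260155 (EUR/SEK).
Quoted the other way: 1/0.098260155 = 10.1771 SEK per EUR.

10.1771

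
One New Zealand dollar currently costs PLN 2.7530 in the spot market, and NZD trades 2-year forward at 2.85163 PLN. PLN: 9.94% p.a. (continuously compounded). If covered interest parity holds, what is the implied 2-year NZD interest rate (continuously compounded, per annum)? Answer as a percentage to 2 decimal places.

8.18%

T = 2 years.
By CIP, F/S equals the PLN-to-NZD growth ratio: 2.85163/2.753 = 1.0358264.
The PLN side grows by e^(0.0994×2) = 1.219938.
So the NZD growth factor = 1.1777437.
Take logs: ln 1.1777437 / 2 = 0.081800, so 8.18%.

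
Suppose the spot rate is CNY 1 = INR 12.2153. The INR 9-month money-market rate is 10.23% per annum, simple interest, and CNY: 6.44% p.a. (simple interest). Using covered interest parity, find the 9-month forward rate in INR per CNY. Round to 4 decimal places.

12.5465

T = 9/12 years.
INR accumulates by 1 + 0.1023×9/12 = 1.076725.
Growth of 1 CNY over T: 1 + 0.0644×9/12 = 1.048300.
CIP: F = S · (grow INR)/(grow CNY) = 12.2153 × 1.076725/1.048300 = 12.546522 INR per CNY.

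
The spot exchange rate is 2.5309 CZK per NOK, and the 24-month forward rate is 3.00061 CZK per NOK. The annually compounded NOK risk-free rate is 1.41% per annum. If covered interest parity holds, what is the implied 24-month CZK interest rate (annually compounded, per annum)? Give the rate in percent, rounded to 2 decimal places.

T = 2 years.
CIP gives F = S · g_CZK/g_NOK, so g_CZK/g_NOK = 3.00061/2.5309 = 1.1855901.
NOK growth factor: (1 + 0.0141)^2 = 1.0283988.
That pins the CZK growth at 1.2192594.
r = 1.2192594^(1/2) − 1 = 0.104201 → 10.42%.

10.42%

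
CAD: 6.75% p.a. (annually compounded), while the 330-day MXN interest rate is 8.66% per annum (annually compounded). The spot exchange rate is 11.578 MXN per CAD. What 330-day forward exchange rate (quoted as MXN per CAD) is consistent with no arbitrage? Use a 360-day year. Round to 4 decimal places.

T = 330/360 years.
Growth of 1 MXN over T: (1 + 0.0866)^(330/360) = 1.07910547.
CAD growth factor: (1 + 0.0675)^(330/360) = 1.06170508.
CIP: F = S · (grow MXN)/(grow CAD) = 11.578 × 1.07910547/1.06170508 = 11.767753 MXN per CAD.

11.7678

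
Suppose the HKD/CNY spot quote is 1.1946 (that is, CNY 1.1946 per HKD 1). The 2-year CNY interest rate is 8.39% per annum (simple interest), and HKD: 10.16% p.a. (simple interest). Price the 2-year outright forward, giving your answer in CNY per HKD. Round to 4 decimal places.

T = 2 years.
Growth of 1 CNY over T: 1 + 0.0839×2 = 1.167800.
HKD accumulates by 1 + 0.1016×2 = 1.203200.
So F = 1.1946 × 1.167800 / 1.203200 = 1.159453 (CNY/HKD).

1.1595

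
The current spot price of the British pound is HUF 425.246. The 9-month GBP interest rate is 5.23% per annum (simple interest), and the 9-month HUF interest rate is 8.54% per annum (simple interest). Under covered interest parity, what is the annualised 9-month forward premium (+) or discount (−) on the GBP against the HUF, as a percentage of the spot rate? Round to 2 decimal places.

T = 9/12 years.
CIP forward (HUF per GBP) = 425.246 × 1.064050/1.039225 = 435.404274.
(F − S)/S ÷ T = (435.404274 − 425.246)/425.246/(9/12) = 0.031851 → 3.19%.

+3.19%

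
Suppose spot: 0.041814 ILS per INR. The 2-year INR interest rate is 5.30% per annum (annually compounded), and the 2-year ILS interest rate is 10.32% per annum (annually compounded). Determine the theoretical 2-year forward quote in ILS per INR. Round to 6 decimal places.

0.045896

T = 2 years.
Growth of 1 ILS over T: (1 + 0.1032)^2 = 1.2170502.
INR accumulates by (1 + 0.0530)^2 = 1.108809.
Forward (ILS per INR) = 0.041814 × 1.2170502 / 1.108809 = 0.04589585.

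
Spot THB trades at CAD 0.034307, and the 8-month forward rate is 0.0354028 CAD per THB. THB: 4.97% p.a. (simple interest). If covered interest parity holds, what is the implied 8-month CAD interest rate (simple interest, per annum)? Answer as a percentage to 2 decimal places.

9.92%

T = 8/12 years.
F/S = 0.0354028/0.034307 = 1.0319410 = (growth of CAD) / (growth of THB).
THB growth factor: 1 + 0.0497×8/12 = 1.0331333.
So the CAD growth factor = 1.0661326.
r = (1.0661326 − 1)/(8/12) = 0.099199 → 9.92%.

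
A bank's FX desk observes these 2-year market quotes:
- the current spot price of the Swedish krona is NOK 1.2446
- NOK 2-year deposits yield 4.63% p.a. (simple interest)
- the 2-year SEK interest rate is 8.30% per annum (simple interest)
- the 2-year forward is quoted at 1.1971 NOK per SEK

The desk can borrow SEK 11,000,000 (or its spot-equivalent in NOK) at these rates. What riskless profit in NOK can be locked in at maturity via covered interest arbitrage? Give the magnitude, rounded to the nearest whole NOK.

T = 2 years.
Invest the SEK and cover forward: 11,000,000 × 1.166000 × 1.1971 = NOK 15,354,004.60.
Convert at spot and invest in NOK: 11,000,000 × 1.2446 × 1.092600 = NOK 14,958,349.56.
The quoted forward overvalues SEK, so borrow NOK, buy SEK at spot, deposit the SEK at 8.30%, and sell the proceeds forward at 1.1971.
Arbitrage profit = |15,354,004.60 − 14,958,349.56| = NOK 395,655.

NOK 395,655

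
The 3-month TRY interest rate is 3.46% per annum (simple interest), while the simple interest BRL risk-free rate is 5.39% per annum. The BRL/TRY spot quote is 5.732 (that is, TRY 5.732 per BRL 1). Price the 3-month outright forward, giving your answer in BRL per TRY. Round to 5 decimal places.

T = 3/12 years.
TRY growth factor: 1 + 0.0346×3/12 = 1.008650.
BRL growth factor: 1 + 0.0539×3/12 = 1.013475.
CIP: F = S · (grow TRY)/(grow BRL) = 5.732 × 1.008650/1.013475 = 5.704711 TRY per BRL.
Quoted the other way: 1/5.704711 = 0.17529 BRL per TRY.

0.17529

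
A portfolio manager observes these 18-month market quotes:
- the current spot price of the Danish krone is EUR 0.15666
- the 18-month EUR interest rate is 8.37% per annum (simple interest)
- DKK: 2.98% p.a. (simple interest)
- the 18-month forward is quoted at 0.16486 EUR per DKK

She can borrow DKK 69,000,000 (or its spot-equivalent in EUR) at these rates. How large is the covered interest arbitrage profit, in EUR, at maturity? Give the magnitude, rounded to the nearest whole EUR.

T = 18/12 years.
Keep in DKK, deliver into the forward: 69,000,000·1.044700·0.16486 = EUR 11,883,817.70.
Swap to EUR now, deposit: 69,000,000·0.15666·1.125550 = EUR 12,166,677.75.
The quoted forward undervalues DKK, so borrow DKK, convert to EUR at spot, deposit the EUR at 8.37%, and buy DKK forward at 0.16486 to cover the loan.
Arbitrage profit = |11,883,817.70 − 12,166,677.75| = EUR 282,860.

EUR 282,860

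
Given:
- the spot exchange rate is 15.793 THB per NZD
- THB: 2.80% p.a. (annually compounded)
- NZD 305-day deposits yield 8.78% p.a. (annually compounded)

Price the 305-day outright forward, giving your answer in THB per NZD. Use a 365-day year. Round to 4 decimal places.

T = 305/365 years.
Growth of 1 THB over T: (1 + 0.0280)^(305/365) = 1.02334399.
Growth of 1 NZD over T: (1 + 0.0878)^(305/365) = 1.0728549.
So F = 15.793 × 1.02334399 / 1.0728549 = 15.064173 (THB/NZD).

15.0642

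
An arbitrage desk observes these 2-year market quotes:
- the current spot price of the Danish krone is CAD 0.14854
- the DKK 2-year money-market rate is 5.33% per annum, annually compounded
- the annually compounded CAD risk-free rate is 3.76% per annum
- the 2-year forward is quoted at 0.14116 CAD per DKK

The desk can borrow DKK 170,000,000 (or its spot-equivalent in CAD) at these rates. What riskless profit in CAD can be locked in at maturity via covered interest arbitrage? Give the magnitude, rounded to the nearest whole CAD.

T = 2 years.
Route A — deposit DKK, sell forward: 170,000,000 × 1.10944089 × 0.14116 = CAD 26,623,474.93.
Route B — convert at spot, deposit CAD: 170,000,000 × 0.14854 × 1.07661376 = CAD 27,186,435.34.
The quoted forward undervalues DKK, so borrow DKK, convert to CAD at spot, deposit the CAD at 3.76%, and buy DKK forward at 0.14116 to cover the loan.
Profit = 27,186,435.34 − 26,623,474.93 = CAD 562,960.

CAD 562,960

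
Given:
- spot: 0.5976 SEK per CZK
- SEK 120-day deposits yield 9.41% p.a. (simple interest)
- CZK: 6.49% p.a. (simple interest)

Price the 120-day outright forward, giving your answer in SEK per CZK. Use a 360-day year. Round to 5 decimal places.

T = 120/360 years.
Growth of 1 SEK over T: 1 + 0.0941×120/360 = 1.0313667.
Growth of 1 CZK over T: 1 + 0.0649×120/360 = 1.0216333.
CIP: F = S · (grow SEK)/(grow CZK) = 0.5976 × 1.0313667/1.0216333 = 0.6032935 SEK per CZK.

0.60329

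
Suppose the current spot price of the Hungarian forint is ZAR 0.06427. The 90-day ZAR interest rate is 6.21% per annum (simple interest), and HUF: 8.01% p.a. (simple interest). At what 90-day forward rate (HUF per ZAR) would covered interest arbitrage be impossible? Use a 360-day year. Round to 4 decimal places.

15.6283

T = 90/360 years.
Growth of 1 ZAR over T: 1 + 0.0621×90/360 = 1.015525.
HUF accumulates by 1 + 0.0801×90/360 = 1.020025.
Forward (ZAR per HUF) = 0.06427 × 1.015525 / 1.020025 = 0.063986463.
Quoted the other way: 1/0.063986463 = 15.6283 HUF per ZAR.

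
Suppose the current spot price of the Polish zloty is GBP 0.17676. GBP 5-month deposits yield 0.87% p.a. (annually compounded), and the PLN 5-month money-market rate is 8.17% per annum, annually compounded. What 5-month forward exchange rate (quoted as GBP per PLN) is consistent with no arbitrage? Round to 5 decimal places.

0.17169

T = 5/12 years.
Growth of 1 GBP over T: (1 + 0.0087)^(5/12) = 1.0036158.
PLN accumulates by (1 + 0.0817)^(5/12) = 1.0332637.
CIP: F = S · (grow GBP)/(grow PLN) = 0.17676 × 1.0036158/1.0332637 = 0.1716881 GBP per PLN.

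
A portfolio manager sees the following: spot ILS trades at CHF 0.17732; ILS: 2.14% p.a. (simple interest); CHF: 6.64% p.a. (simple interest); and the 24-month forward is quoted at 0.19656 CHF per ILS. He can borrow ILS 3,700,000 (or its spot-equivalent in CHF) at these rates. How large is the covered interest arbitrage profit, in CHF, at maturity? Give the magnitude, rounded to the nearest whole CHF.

T = 2 years.
Route A — deposit ILS, sell forward: 3,700,000 × 1.042800 × 0.19656 = CHF 758,399.24.
Route B — convert at spot, deposit CHF: 3,700,000 × 0.17732 × 1.132800 = CHF 743,211.96.
The quoted forward overvalues ILS, so borrow CHF, buy ILS at spot, deposit the ILS at 2.14%, and sell the proceeds forward at 0.19656.
The gap between the two covered legs is CHF 15,187.

CHF 15,187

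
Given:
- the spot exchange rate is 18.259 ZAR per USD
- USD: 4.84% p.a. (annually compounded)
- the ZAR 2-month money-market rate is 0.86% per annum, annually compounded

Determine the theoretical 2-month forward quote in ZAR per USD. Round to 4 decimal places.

18.1416

T = 2/12 years.
Growth of 1 ZAR over T: (1 + 0.0086)^(2/12) = 1.00142822.
USD growth factor: (1 + 0.0484)^(2/12) = 1.00790864.
CIP: F = S · (grow ZAR)/(grow USD) = 18.259 × 1.00142822/1.00790864 = 18.141602 ZAR per USD.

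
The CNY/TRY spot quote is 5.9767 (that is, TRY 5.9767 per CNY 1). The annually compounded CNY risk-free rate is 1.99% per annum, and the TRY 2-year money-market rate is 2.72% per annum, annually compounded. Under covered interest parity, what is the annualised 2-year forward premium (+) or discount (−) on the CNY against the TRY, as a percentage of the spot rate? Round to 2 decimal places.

+0.72%

T = 2 years.
F = S · g_TRY/g_CNY = 5.9767 × 1.0551398/1.040196 = 6.0625633.
Annualised premium = (F − S)/S × (1/T) = (6.0625633 − 5.9767)/5.9767 ÷ 2 = 0.72%.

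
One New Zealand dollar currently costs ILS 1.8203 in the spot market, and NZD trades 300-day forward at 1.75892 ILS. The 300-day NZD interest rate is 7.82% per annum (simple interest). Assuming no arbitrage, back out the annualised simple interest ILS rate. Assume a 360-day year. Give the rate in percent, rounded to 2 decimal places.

T = 300/360 years.
F/S = 1.75892/1.8203 = 0.9662803 = (growth of ILS) / (growth of NZD).
The NZD side grows by 1 + 0.0782×300/360 = 1.0651667.
Hence g_ILS = 1.0292496.
(1.0292496 − 1)/T = 0.035100, i.e. 3.51%.

3.51%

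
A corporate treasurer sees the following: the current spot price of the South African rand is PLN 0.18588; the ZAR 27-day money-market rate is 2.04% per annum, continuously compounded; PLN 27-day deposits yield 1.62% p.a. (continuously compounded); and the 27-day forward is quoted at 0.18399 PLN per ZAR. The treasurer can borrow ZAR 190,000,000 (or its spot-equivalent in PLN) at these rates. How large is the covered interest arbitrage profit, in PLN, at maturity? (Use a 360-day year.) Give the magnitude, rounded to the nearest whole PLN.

T = 27/360 years.
Keep in ZAR, deliver into the forward: 190,000,000·1.001531171·0.18399 = PLN 35,011,626.83.
Swap to PLN now, deposit: 190,000,000·0.18588·1.0012157384 = PLN 35,360,136.48.
The quoted forward undervalues ZAR, so borrow ZAR, convert to PLN at spot, deposit the PLN at 1.62%, and buy ZAR forward at 0.18399 to cover the loan.
Profit = 35,360,136.48 − 35,011,626.83 = PLN 348,510.

PLN 348,510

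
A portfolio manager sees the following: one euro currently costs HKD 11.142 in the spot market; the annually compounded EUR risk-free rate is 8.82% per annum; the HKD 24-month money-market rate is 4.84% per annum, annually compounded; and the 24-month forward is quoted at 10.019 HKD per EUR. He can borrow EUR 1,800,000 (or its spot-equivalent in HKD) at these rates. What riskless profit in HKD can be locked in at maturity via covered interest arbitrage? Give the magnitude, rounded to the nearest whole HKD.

T = 2 years.
Invest the EUR and cover forward: 1,800,000 × 1.18417924 × 10.019 = HKD 21,355,725.25.
Convert at spot and invest in HKD: 1,800,000 × 11.142 × 1.09914256 = HKD 22,043,963.53.
The quoted forward undervalues EUR, so borrow EUR, convert to HKD at spot, deposit the HKD at 4.84%, and buy EUR forward at 10.019 to cover the loan.
Profit = 22,043,963.53 − 21,355,725.25 = HKD 688,238.

HKD 688,238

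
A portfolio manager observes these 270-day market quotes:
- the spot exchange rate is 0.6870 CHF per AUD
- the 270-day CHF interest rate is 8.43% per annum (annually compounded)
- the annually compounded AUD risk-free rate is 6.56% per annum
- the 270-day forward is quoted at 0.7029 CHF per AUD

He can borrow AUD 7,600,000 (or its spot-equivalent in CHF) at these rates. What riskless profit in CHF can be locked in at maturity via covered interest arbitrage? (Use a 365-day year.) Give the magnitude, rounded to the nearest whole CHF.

T = 270/365 years.
Invest the AUD and cover forward: 7,600,000 × 1.048122772 × 0.7029 = CHF 5,599,113.77.
Convert at spot and invest in CHF: 7,600,000 × 0.6870 × 1.061697925 = CHF 5,543,337.21.
The quoted forward overvalues AUD, so borrow CHF, buy AUD at spot, deposit the AUD at 6.56%, and sell the proceeds forward at 0.7029.
Arbitrage profit = |5,599,113.77 − 5,543,337.21| = CHF 55,777.

CHF 55,777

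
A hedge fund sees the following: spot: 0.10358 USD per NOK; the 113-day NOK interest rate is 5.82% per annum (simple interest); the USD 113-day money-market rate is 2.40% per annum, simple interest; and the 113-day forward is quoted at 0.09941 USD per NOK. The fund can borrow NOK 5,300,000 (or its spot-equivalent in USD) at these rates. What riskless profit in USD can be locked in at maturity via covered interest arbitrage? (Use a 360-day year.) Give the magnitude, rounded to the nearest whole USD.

USD 16,612

T = 113/360 years.
Invest the NOK and cover forward: 5,300,000 × 1.01826833 × 0.09941 = USD 536,498.09.
Convert at spot and invest in USD: 5,300,000 × 0.10358 × 1.00753333 = USD 553,109.60.
The quoted forward undervalues NOK, so borrow NOK, convert to USD at spot, deposit the USD at 2.40%, and buy NOK forward at 0.09941 to cover the loan.
Profit = 553,109.60 − 536,498.09 = USD 16,612.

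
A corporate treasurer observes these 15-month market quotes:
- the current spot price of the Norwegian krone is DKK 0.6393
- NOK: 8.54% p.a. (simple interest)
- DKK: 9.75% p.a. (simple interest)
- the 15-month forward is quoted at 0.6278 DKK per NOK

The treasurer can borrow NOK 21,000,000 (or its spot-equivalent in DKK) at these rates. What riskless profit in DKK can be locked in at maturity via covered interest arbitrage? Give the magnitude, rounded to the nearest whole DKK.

DKK 470,338

T = 15/12 years.
Keep in NOK, deliver into the forward: 21,000,000·1.106750·0.6278 = DKK 14,591,170.65.
Swap to DKK now, deposit: 21,000,000·0.6393·1.121875 = DKK 15,061,508.44.
The quoted forward undervalues NOK, so borrow NOK, convert to DKK at spot, deposit the DKK at 9.75%, and buy NOK forward at 0.6278 to cover the loan.
Arbitrage profit = |14,591,170.65 − 15,061,508.44| = DKK 470,338.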